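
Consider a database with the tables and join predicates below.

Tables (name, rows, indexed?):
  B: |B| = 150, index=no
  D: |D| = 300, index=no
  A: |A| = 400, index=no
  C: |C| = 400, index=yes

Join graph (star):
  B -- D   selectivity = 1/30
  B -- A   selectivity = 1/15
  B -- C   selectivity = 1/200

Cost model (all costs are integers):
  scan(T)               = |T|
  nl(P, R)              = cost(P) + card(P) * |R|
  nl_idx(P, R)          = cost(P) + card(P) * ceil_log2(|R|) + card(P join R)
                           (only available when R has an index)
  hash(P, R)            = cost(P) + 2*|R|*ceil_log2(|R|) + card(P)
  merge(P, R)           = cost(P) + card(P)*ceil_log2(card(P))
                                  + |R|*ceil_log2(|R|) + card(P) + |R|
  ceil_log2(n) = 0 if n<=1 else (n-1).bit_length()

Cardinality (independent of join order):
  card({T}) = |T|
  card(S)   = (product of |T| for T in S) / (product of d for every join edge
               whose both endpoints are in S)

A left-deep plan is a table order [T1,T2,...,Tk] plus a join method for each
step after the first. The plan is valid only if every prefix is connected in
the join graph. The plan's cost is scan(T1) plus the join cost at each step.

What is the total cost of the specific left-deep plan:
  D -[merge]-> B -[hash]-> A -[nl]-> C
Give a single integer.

step 1: scan D: cost=300, card=300
step 2: join B via merge
    card(P join B) = 300*150/(30) = 1500
    cost = 300 + 300*9 + 150*8 + 300 + 150 = 4650
step 3: join A via hash
    card(P join A) = 1500*400/(15) = 40000
    cost = 4650 + 2*400*9 + 1500 = 13350
step 4: join C via nl
    card(P join C) = 40000*400/(200) = 80000
    cost = 13350 + 40000*400 = 16013350

16013350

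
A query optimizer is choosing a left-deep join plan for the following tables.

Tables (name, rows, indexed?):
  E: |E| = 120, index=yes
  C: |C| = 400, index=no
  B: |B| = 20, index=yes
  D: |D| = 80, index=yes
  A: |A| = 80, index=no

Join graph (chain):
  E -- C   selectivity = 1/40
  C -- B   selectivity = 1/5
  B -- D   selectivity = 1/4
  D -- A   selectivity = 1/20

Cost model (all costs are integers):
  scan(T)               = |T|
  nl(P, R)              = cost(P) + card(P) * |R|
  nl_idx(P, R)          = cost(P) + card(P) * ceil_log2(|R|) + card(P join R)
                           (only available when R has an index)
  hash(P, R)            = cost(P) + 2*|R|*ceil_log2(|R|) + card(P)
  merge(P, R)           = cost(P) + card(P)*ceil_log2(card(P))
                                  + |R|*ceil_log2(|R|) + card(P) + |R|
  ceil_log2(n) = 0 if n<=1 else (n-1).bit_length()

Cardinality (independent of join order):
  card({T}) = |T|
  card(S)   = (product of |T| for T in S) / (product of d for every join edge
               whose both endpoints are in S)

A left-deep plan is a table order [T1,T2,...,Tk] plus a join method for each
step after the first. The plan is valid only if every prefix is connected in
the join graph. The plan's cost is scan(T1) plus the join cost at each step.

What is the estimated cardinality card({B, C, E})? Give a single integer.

Tables in S: B(20), C(400), E(120)
Edges inside S: E-C(d=40), C-B(d=5)
numerator = 20 * 400 * 120 = 960000
denominator = 40 * 5 = 200
card(S) = 960000 / 200 = 4800

4800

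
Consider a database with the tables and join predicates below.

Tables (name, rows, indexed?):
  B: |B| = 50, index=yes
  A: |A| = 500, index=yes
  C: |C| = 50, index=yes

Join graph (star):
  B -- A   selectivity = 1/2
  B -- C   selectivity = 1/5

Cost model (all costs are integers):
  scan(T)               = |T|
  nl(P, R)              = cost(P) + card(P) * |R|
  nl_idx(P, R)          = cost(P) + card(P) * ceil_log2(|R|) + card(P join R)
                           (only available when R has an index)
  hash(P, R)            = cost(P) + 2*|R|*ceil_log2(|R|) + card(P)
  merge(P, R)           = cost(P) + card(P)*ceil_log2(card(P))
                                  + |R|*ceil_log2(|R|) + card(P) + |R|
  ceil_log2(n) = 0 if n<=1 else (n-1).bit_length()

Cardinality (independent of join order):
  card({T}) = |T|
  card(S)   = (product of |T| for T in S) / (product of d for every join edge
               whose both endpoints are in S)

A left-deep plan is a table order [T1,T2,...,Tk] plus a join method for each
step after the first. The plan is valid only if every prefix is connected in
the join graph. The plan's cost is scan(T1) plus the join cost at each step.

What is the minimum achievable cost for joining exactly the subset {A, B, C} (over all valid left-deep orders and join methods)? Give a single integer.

10200

Selinger DP over subsets of {A,B,C}:
  {B}: scan cost=50, card=50
  {A}: scan cost=500, card=500
  {C}: scan cost=50, card=50
  {AB}: card=12500; try (B,hash)→1600, (A,merge)→5400, (B,merge)→5850, (A,hash)→9100, (A,nl_idx)→13000, (B,nl_idx)→16000 …(+2); best=1600 via (B,hash)
  {BC}: card=500; try (C,hash)→700, (B,hash)→700, (C,merge)→750, (B,merge)→750, (C,nl_idx)→850, (B,nl_idx)→850 …(+2); best=700 via (C,hash)
  {ABC}: card=125000; try (A,hash)→10200, (A,merge)→10700, (C,hash)→14700, (A,nl_idx)→130200, (C,merge)→189450, (C,nl_idx)→201600 …(+2); best=10200 via (A,hash)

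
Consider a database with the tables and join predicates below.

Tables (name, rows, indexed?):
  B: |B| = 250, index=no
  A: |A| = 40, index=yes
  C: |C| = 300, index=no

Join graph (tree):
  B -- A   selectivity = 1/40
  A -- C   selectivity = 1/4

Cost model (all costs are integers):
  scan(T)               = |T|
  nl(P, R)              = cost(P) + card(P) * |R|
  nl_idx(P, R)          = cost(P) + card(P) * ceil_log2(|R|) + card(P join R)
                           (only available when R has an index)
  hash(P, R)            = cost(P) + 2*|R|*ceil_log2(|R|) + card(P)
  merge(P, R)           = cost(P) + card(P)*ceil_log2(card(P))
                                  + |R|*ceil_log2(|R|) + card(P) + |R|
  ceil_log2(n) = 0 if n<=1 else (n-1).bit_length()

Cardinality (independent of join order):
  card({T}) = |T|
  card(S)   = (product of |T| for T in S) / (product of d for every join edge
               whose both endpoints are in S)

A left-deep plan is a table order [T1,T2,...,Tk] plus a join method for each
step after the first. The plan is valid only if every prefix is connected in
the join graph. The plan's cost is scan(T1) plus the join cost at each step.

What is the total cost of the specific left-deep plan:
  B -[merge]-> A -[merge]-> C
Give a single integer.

8030

step 1: scan B: cost=250, card=250
step 2: join A via merge
    card(P join A) = 250*40/(40) = 250
    cost = 250 + 250*8 + 40*6 + 250 + 40 = 2780
step 3: join C via merge
    card(P join C) = 250*300/(4) = 18750
    cost = 2780 + 250*8 + 300*9 + 250 + 300 = 8030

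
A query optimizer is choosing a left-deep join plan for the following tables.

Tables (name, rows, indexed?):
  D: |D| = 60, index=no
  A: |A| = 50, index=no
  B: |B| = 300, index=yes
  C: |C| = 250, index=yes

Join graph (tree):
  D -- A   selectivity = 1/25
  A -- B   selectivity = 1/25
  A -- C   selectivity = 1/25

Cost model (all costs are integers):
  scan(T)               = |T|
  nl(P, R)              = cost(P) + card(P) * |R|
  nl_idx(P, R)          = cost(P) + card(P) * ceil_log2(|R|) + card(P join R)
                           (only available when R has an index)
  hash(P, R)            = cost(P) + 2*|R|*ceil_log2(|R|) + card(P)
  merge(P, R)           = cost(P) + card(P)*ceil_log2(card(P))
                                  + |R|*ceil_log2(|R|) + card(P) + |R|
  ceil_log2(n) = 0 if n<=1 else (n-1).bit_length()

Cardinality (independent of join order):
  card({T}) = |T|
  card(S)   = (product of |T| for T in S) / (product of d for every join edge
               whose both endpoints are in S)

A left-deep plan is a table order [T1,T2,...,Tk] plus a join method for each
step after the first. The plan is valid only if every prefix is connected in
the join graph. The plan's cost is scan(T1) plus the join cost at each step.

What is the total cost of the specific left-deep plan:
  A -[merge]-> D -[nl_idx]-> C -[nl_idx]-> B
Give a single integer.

28180

step 1: scan A: cost=50, card=50
step 2: join D via merge
    card(P join D) = 50*60/(25) = 120
    cost = 50 + 50*6 + 60*6 + 50 + 60 = 820
step 3: join C via nl_idx
    card(P join C) = 120*250/(25) = 1200
    cost = 820 + 120*8 + 1200 = 2980
step 4: join B via nl_idx
    card(P join B) = 1200*300/(25) = 14400
    cost = 2980 + 1200*9 + 14400 = 28180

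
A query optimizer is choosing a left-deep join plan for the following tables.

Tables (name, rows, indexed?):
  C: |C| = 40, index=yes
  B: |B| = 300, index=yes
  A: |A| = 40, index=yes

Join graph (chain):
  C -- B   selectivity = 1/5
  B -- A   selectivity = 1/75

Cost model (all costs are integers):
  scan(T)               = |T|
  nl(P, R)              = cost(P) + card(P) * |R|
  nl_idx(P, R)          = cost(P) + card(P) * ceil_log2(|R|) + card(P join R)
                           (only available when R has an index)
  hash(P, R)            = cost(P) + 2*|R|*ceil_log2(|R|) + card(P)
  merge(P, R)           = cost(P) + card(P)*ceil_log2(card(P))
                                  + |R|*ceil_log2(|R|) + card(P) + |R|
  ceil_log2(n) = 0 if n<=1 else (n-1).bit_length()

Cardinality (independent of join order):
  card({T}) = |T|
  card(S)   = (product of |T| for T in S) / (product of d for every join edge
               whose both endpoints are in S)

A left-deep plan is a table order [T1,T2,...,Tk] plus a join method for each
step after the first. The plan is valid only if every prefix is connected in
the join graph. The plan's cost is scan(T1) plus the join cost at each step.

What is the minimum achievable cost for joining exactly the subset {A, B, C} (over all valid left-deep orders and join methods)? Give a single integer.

Selinger DP over subsets of {A,B,C}:
  {C}: scan cost=40, card=40
  {B}: scan cost=300, card=300
  {A}: scan cost=40, card=40
  {BC}: card=2400; try (C,hash)→1080, (B,nl_idx)→2800, (B,merge)→3320, (C,merge)→3580, (C,nl_idx)→4500, (B,hash)→5480 …(+2); best=1080 via (C,hash)
  {AB}: card=160; try (B,nl_idx)→560, (A,hash)→1080, (A,nl_idx)→2260, (B,merge)→3320, (A,merge)→3580, (B,hash)→5480 …(+2); best=560 via (B,nl_idx)
  {ABC}: card=1280; try (C,hash)→1200, (C,merge)→2280, (C,nl_idx)→2800, (A,hash)→3960, (C,nl)→6960, (A,nl_idx)→16760 …(+2); best=1200 via (C,hash)

1200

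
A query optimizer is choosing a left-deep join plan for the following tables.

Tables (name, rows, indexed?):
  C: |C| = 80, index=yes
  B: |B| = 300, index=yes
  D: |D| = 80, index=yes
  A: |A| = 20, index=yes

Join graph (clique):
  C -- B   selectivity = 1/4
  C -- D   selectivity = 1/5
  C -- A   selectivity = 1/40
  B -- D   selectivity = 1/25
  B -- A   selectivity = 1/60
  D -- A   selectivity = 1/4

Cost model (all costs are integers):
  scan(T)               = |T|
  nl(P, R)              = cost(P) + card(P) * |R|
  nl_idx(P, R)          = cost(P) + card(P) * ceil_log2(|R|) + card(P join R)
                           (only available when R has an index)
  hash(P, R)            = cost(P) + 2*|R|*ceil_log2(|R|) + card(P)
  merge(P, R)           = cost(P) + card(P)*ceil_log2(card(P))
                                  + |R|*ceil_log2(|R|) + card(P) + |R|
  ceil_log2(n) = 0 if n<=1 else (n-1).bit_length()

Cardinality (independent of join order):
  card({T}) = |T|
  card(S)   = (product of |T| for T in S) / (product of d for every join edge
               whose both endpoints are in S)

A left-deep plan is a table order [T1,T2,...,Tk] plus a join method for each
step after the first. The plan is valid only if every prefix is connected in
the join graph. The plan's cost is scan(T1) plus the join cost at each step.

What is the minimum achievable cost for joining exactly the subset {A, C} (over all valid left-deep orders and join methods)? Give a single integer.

Selinger DP over subsets of {A,C}:
  {C}: scan cost=80, card=80
  {A}: scan cost=20, card=20
  {AC}: card=40; try (C,nl_idx)→200, (A,hash)→360, (A,nl_idx)→520, (C,merge)→780, (A,merge)→840, (C,hash)→1160 …(+2); best=200 via (C,nl_idx)

200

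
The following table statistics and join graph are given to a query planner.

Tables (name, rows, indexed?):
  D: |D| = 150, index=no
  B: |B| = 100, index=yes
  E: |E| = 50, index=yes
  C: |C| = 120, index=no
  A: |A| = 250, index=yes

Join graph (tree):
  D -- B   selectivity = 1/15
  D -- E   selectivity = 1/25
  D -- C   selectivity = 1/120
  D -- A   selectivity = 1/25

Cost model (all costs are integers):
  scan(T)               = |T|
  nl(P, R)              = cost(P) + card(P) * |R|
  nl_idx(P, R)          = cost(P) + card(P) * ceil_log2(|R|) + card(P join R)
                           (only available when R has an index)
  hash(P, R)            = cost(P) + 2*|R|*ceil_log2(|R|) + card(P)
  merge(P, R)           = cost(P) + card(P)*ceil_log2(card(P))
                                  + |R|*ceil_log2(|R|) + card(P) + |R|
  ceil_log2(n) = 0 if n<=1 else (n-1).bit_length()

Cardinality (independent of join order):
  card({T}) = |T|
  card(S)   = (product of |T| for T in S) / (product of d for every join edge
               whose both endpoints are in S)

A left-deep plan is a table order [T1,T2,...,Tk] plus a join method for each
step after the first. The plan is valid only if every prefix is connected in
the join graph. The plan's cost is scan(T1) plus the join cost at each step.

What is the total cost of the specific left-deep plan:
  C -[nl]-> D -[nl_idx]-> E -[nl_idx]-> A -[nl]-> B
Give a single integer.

324720

step 1: scan C: cost=120, card=120
step 2: join D via nl
    card(P join D) = 120*150/(120) = 150
    cost = 120 + 120*150 = 18120
step 3: join E via nl_idx
    card(P join E) = 150*50/(25) = 300
    cost = 18120 + 150*6 + 300 = 19320
step 4: join A via nl_idx
    card(P join A) = 300*250/(25) = 3000
    cost = 19320 + 300*8 + 3000 = 24720
step 5: join B via nl
    card(P join B) = 3000*100/(15) = 20000
    cost = 24720 + 3000*100 = 324720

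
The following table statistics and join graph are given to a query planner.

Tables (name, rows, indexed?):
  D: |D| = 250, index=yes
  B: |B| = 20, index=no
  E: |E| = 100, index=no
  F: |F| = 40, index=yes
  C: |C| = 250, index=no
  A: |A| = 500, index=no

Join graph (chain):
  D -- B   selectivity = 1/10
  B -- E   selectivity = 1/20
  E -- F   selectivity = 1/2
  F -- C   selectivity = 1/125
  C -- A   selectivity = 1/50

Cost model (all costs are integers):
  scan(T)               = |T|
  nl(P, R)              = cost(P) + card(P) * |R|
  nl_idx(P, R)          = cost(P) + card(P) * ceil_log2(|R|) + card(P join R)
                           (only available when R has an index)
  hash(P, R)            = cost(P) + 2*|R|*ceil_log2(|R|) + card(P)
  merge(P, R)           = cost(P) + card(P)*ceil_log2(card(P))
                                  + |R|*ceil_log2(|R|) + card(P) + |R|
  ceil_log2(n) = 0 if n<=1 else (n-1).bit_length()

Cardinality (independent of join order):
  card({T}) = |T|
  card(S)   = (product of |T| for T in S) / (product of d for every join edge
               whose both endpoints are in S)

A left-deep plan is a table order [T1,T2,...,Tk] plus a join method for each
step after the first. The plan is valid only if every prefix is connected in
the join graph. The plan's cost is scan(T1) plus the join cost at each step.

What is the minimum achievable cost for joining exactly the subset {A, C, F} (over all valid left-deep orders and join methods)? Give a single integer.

6620

Selinger DP over subsets of {A,C,F}:
  {F}: scan cost=40, card=40
  {C}: scan cost=250, card=250
  {A}: scan cost=500, card=500
  {CF}: card=80; try (F,hash)→980, (F,nl_idx)→1830, (C,merge)→2570, (F,merge)→2780, (C,hash)→4080, (C,nl)→10040 …(+1); best=980 via (F,hash)
  {AC}: card=2500; try (C,hash)→5000, (A,merge)→7500, (C,merge)→7750, (A,hash)→9500, (A,nl)→125250, (C,nl)→125500; best=5000 via (C,hash)
  {ACF}: card=800; try (A,merge)→6620, (F,hash)→7980, (A,hash)→10060, (F,nl_idx)→20800, (F,merge)→37780, (A,nl)→40980 …(+1); best=6620 via (A,merge)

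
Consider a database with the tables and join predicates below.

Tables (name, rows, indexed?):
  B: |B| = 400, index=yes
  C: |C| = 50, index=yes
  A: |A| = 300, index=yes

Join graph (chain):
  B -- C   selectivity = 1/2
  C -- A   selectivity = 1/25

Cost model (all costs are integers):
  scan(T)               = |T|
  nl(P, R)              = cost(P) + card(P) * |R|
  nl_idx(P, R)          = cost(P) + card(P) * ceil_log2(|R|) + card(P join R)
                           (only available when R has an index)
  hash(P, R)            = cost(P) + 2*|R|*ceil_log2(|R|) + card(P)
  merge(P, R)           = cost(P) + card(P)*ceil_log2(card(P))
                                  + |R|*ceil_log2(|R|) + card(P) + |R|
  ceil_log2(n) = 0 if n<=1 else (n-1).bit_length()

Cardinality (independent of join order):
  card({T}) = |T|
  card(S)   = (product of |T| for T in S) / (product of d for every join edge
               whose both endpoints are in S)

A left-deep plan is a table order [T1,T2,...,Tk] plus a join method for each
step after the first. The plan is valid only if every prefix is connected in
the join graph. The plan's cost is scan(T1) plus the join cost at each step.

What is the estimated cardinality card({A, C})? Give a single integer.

Tables in S: A(300), C(50)
Edges inside S: C-A(d=25)
numerator = 300 * 50 = 15000
denominator = 25 = 25
card(S) = 15000 / 25 = 600

600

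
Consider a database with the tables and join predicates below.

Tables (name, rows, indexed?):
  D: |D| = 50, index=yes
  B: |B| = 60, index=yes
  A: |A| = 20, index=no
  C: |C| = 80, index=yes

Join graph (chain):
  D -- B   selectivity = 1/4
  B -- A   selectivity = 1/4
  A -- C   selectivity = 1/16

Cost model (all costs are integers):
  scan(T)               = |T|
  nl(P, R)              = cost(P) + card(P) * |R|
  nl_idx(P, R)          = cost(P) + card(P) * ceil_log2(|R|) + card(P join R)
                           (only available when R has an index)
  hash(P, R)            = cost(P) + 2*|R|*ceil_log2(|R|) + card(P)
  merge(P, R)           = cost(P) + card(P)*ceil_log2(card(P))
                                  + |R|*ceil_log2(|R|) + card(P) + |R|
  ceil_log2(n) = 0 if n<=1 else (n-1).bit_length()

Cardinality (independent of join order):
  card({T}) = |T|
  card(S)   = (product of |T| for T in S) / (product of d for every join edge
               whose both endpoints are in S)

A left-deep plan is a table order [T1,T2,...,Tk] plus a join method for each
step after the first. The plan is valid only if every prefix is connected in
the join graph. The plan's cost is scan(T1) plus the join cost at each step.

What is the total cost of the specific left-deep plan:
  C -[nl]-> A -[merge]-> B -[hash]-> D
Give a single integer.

step 1: scan C: cost=80, card=80
step 2: join A via nl
    card(P join A) = 80*20/(16) = 100
    cost = 80 + 80*20 = 1680
step 3: join B via merge
    card(P join B) = 100*60/(4) = 1500
    cost = 1680 + 100*7 + 60*6 + 100 + 60 = 2900
step 4: join D via hash
    card(P join D) = 1500*50/(4) = 18750
    cost = 2900 + 2*50*6 + 1500 = 5000

5000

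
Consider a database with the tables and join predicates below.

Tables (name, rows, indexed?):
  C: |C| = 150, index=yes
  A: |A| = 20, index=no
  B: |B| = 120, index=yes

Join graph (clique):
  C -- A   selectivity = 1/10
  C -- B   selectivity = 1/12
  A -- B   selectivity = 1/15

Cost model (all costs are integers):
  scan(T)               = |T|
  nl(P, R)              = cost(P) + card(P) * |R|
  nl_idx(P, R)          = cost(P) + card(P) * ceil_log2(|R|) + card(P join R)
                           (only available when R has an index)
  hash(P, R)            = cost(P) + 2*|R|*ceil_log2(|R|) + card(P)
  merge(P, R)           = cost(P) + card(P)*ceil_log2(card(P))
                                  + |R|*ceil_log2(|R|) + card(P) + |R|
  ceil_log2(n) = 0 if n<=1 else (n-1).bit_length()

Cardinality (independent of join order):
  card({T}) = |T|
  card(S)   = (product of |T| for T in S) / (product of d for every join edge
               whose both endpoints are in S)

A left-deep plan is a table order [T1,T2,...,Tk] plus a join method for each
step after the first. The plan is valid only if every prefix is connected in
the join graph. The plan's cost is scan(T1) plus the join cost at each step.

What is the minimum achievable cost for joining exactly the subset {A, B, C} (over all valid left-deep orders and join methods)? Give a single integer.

1800

Selinger DP over subsets of {A,B,C}:
  {C}: scan cost=150, card=150
  {A}: scan cost=20, card=20
  {B}: scan cost=120, card=120
  {AC}: card=300; try (C,nl_idx)→480, (A,hash)→500, (C,merge)→1490, (A,merge)→1620, (C,hash)→2440, (C,nl)→3020 …(+1); best=480 via (C,nl_idx)
  {BC}: card=1500; try (B,hash)→1980, (C,merge)→2430, (B,merge)→2460, (C,nl_idx)→2580, (C,hash)→2640, (B,nl_idx)→2700 …(+2); best=1980 via (B,hash)
  {AB}: card=160; try (B,nl_idx)→320, (A,hash)→440, (B,merge)→1100, (A,merge)→1200, (B,hash)→1720, (B,nl)→2420 …(+1); best=320 via (B,nl_idx)
  {ABC}: card=200; try (C,nl_idx)→1800, (B,hash)→2460, (B,nl_idx)→2780, (C,hash)→2880, (C,merge)→3110, (A,hash)→3680 …(+5); best=1800 via (C,nl_idx)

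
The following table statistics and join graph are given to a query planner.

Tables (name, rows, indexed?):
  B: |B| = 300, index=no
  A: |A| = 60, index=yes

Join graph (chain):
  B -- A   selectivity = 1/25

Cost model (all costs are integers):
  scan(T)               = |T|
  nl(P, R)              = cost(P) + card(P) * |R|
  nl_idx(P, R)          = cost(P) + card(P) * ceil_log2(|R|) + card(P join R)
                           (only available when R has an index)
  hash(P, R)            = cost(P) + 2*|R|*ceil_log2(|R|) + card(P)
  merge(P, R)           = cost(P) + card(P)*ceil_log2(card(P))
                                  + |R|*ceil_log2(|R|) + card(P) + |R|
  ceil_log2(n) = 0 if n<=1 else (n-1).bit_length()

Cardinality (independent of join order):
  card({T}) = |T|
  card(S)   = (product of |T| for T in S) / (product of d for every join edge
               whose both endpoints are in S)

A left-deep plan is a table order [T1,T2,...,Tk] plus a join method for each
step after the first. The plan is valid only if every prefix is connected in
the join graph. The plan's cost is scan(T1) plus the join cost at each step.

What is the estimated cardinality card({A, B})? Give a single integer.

Tables in S: A(60), B(300)
Edges inside S: B-A(d=25)
numerator = 60 * 300 = 18000
denominator = 25 = 25
card(S) = 18000 / 25 = 720

720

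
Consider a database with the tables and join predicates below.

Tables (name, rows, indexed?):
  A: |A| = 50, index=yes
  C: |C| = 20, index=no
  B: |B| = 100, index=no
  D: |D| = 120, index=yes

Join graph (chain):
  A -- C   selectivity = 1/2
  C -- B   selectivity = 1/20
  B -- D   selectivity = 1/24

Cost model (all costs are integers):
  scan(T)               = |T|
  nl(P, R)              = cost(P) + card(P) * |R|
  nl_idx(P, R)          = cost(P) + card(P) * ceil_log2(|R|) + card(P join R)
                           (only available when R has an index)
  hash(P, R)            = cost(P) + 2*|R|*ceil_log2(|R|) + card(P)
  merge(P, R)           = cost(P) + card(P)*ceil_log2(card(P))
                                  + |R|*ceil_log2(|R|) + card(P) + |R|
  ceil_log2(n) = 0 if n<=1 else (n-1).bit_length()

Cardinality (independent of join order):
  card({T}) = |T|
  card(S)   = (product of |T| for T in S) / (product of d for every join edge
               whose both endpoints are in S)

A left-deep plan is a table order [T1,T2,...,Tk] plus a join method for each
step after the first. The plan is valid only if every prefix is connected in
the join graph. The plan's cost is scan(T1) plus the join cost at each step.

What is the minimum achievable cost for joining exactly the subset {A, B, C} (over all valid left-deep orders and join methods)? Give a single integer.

1100

Selinger DP over subsets of {A,B,C}:
  {A}: scan cost=50, card=50
  {C}: scan cost=20, card=20
  {B}: scan cost=100, card=100
  {AC}: card=500; try (C,hash)→300, (A,merge)→490, (C,merge)→520, (A,hash)→640, (A,nl_idx)→640, (A,nl)→1020 …(+1); best=300 via (C,hash)
  {BC}: card=100; try (C,hash)→400, (B,merge)→940, (C,merge)→1020, (B,hash)→1440, (B,nl)→2020, (C,nl)→2100; best=400 via (C,hash)
  {ABC}: card=2500; try (A,hash)→1100, (A,merge)→1550, (B,hash)→2200, (A,nl_idx)→3500, (A,nl)→5400, (B,merge)→6100 …(+1); best=1100 via (A,hash)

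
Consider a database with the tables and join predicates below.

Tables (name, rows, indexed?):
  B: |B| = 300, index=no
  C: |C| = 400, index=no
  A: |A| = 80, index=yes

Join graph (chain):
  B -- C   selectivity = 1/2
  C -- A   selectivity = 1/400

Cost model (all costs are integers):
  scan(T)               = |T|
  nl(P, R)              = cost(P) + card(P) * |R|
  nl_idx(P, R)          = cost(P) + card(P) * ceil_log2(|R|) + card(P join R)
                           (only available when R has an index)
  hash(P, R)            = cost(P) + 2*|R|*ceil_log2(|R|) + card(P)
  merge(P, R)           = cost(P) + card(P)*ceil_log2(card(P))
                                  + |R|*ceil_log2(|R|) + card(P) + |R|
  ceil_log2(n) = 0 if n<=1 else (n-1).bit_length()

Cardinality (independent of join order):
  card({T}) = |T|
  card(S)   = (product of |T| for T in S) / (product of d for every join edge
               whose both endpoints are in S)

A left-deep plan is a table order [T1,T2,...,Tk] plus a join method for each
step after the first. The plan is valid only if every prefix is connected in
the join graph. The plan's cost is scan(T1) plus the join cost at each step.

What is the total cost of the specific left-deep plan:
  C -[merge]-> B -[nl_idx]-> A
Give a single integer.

439400

step 1: scan C: cost=400, card=400
step 2: join B via merge
    card(P join B) = 400*300/(2) = 60000
    cost = 400 + 400*9 + 300*9 + 400 + 300 = 7400
step 3: join A via nl_idx
    card(P join A) = 60000*80/(400) = 12000
    cost = 7400 + 60000*7 + 12000 = 439400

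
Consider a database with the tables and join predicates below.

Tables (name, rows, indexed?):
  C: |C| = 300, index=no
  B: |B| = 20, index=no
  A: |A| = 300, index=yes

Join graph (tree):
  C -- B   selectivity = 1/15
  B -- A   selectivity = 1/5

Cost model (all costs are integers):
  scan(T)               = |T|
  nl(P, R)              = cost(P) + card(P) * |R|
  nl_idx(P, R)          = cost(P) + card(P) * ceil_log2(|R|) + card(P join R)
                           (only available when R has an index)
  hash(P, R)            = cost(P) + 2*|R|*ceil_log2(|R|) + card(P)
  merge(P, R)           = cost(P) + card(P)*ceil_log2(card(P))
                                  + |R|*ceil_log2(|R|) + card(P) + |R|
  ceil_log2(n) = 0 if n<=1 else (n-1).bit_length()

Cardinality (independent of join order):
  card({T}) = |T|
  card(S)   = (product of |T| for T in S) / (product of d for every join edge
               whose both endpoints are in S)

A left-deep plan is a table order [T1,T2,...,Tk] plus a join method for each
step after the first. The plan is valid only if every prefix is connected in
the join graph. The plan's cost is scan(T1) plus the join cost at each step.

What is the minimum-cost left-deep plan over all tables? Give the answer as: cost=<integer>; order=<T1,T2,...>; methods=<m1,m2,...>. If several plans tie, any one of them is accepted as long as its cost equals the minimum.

cost=6600; order=C,B,A; methods=hash,hash

Selinger DP (subsets sized 1..n):
  {C}: scan cost=300, card=300
  {B}: scan cost=20, card=20
  {A}: scan cost=300, card=300
  {BC}: card=400; try (B,hash)→800, (C,merge)→3140, (B,merge)→3420, (C,hash)→5440, (C,nl)→6020, (B,nl)→6300; best=800 via (B,hash)
  {AB}: card=1200; try (B,hash)→800, (A,nl_idx)→1400, (A,merge)→3140, (B,merge)→3420, (A,hash)→5440, (A,nl)→6020 …(+1); best=800 via (B,hash)
  {ABC}: card=24000; try (A,hash)→6600, (C,hash)→7400, (A,merge)→7800, (C,merge)→18200, (A,nl_idx)→28400, (A,nl)→120800 …(+1); best=6600 via (A,hash)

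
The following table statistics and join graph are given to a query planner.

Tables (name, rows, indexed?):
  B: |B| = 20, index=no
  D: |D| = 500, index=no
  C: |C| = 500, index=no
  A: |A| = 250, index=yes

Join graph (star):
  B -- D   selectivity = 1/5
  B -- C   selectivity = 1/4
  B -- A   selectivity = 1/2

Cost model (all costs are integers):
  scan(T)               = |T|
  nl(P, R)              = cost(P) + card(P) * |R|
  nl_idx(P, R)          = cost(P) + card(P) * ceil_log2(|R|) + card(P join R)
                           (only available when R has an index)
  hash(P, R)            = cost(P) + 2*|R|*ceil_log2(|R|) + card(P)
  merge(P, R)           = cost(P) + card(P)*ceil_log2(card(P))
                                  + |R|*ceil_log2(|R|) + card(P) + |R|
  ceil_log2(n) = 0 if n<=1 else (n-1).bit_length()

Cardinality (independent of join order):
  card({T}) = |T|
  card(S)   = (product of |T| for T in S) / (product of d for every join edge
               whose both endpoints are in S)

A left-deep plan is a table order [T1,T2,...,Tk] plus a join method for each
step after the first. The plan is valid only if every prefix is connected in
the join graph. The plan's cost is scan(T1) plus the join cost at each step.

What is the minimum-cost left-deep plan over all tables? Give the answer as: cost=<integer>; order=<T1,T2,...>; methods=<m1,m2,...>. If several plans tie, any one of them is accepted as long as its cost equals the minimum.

Selinger DP (subsets sized 1..n):
  {B}: scan cost=20, card=20
  {D}: scan cost=500, card=500
  {C}: scan cost=500, card=500
  {A}: scan cost=250, card=250
  {BD}: card=2000; try (B,hash)→1200, (D,merge)→5140, (B,merge)→5620, (D,hash)→9040, (D,nl)→10020, (B,nl)→10500; best=1200 via (B,hash)
  {BC}: card=2500; try (B,hash)→1200, (C,merge)→5140, (B,merge)→5620, (C,hash)→9040, (C,nl)→10020, (B,nl)→10500; best=1200 via (B,hash)
  {AB}: card=2500; try (B,hash)→700, (A,merge)→2390, (B,merge)→2620, (A,nl_idx)→2680, (A,hash)→4040, (A,nl)→5020 …(+1); best=700 via (B,hash)
  {BCD}: card=250000; try (C,hash)→12200, (D,hash)→12700, (C,merge)→30200, (D,merge)→38700, (C,nl)→1001200, (D,nl)→1251200; best=12200 via (C,hash)
  {ABD}: card=250000; try (A,hash)→7200, (D,hash)→12200, (A,merge)→27450, (D,merge)→38200, (A,nl_idx)→267200, (A,nl)→501200 …(+1); best=7200 via (A,hash)
  {ABC}: card=312500; try (A,hash)→7700, (C,hash)→12200, (A,merge)→35950, (C,merge)→38200, (A,nl_idx)→333700, (A,nl)→626200 …(+1); best=7700 via (A,hash)
  {ABCD}: card=31250000; try (C,hash)→266200, (A,hash)→266200, (D,hash)→329200, (C,merge)→4762200, (A,merge)→4764450, (D,merge)→6262700 …(+4); best=266200 via (C,hash)

cost=266200; order=D,B,A,C; methods=hash,hash,hash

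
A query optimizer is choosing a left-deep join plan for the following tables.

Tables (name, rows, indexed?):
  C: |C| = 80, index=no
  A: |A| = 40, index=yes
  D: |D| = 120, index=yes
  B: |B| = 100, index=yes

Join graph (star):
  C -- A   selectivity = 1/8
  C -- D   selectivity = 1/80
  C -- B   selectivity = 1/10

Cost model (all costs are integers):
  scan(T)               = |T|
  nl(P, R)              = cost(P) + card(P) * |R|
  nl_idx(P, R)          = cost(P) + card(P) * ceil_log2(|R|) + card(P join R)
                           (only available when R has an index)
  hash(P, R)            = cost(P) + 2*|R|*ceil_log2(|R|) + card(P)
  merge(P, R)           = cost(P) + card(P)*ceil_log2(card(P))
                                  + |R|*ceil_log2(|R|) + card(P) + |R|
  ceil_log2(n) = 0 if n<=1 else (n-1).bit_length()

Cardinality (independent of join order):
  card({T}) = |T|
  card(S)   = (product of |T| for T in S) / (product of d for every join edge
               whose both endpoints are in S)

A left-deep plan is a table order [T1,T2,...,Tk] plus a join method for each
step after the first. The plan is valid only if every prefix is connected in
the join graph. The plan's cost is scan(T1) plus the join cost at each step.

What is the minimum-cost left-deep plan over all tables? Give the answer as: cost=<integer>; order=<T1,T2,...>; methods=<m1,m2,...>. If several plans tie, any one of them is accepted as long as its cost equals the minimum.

cost=3360; order=C,D,A,B; methods=nl_idx,hash,hash

Selinger DP (subsets sized 1..n):
  {C}: scan cost=80, card=80
  {A}: scan cost=40, card=40
  {D}: scan cost=120, card=120
  {B}: scan cost=100, card=100
  {AC}: card=400; try (A,hash)→640, (C,merge)→960, (A,nl_idx)→960, (A,merge)→1000, (C,hash)→1200, (C,nl)→3240 …(+1); best=640 via (A,hash)
  {CD}: card=120; try (D,nl_idx)→760, (C,hash)→1360, (D,merge)→1680, (C,merge)→1720, (D,hash)→1840, (D,nl)→9680 …(+1); best=760 via (D,nl_idx)
  {BC}: card=800; try (C,hash)→1320, (B,nl_idx)→1440, (B,merge)→1520, (C,merge)→1540, (B,hash)→1560, (B,nl)→8080 …(+1); best=1320 via (C,hash)
  {ACD}: card=600; try (A,hash)→1360, (A,merge)→2000, (A,nl_idx)→2080, (D,hash)→2720, (D,nl_idx)→4040, (A,nl)→5560 …(+2); best=1360 via (A,hash)
  {ABC}: card=4000; try (B,hash)→2440, (A,hash)→2600, (B,merge)→5440, (B,nl_idx)→7440, (A,nl_idx)→10120, (A,merge)→10400 …(+2); best=2440 via (B,hash)
  {BCD}: card=1200; try (B,hash)→2280, (B,merge)→2520, (B,nl_idx)→2800, (D,hash)→3800, (D,nl_idx)→8120, (D,merge)→11080 …(+2); best=2280 via (B,hash)
  {ABCD}: card=6000; try (B,hash)→3360, (A,hash)→3960, (D,hash)→8120, (B,merge)→8760, (B,nl_idx)→11560, (A,nl_idx)→15480 …(+6); best=3360 via (B,hash)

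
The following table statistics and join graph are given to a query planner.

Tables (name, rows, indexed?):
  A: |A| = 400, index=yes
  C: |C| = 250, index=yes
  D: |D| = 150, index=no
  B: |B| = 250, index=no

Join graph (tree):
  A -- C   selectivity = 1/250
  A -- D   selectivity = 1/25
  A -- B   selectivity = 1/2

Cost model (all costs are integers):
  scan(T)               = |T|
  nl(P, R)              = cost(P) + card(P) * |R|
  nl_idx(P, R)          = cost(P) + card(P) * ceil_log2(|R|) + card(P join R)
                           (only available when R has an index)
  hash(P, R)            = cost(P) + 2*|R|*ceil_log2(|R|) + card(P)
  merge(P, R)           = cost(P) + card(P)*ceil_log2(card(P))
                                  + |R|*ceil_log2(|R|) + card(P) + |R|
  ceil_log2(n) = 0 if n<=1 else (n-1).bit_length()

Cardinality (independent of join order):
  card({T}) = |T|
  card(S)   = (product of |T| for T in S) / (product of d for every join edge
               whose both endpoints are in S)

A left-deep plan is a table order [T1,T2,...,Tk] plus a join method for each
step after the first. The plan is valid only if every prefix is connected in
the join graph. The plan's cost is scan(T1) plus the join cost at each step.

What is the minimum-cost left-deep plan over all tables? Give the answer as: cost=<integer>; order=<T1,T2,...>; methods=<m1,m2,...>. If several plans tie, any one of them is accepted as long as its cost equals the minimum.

cost=12100; order=C,A,D,B; methods=nl_idx,hash,hash

Selinger DP (subsets sized 1..n):
  {A}: scan cost=400, card=400
  {C}: scan cost=250, card=250
  {D}: scan cost=150, card=150
  {B}: scan cost=250, card=250
  {AC}: card=400; try (A,nl_idx)→2900, (C,nl_idx)→4000, (C,hash)→4800, (A,merge)→6500, (C,merge)→6650, (A,hash)→7700 …(+2); best=2900 via (A,nl_idx)
  {AD}: card=2400; try (D,hash)→3200, (A,nl_idx)→3900, (A,merge)→5500, (D,merge)→5750, (A,hash)→7500, (A,nl)→60150 …(+1); best=3200 via (D,hash)
  {AB}: card=50000; try (B,hash)→4800, (A,merge)→6500, (B,merge)→6650, (A,hash)→7700, (A,nl_idx)→52500, (A,nl)→100250 …(+1); best=4800 via (B,hash)
  {ACD}: card=2400; try (D,hash)→5700, (D,merge)→8250, (C,hash)→9600, (C,nl_idx)→24800, (C,merge)→36650, (D,nl)→62900 …(+1); best=5700 via (D,hash)
  {ABC}: card=50000; try (B,hash)→7300, (B,merge)→9150, (C,hash)→58800, (B,nl)→102900, (C,nl_idx)→454800, (C,merge)→857050 …(+1); best=7300 via (B,hash)
  {ABD}: card=300000; try (B,hash)→9600, (B,merge)→36650, (D,hash)→57200, (B,nl)→603200, (D,merge)→856150, (D,nl)→7504800; best=9600 via (B,hash)
  {ABCD}: card=300000; try (B,hash)→12100, (B,merge)→39150, (D,hash)→59700, (C,hash)→313600, (B,nl)→605700, (D,merge)→858650 …(+4); best=12100 via (B,hash)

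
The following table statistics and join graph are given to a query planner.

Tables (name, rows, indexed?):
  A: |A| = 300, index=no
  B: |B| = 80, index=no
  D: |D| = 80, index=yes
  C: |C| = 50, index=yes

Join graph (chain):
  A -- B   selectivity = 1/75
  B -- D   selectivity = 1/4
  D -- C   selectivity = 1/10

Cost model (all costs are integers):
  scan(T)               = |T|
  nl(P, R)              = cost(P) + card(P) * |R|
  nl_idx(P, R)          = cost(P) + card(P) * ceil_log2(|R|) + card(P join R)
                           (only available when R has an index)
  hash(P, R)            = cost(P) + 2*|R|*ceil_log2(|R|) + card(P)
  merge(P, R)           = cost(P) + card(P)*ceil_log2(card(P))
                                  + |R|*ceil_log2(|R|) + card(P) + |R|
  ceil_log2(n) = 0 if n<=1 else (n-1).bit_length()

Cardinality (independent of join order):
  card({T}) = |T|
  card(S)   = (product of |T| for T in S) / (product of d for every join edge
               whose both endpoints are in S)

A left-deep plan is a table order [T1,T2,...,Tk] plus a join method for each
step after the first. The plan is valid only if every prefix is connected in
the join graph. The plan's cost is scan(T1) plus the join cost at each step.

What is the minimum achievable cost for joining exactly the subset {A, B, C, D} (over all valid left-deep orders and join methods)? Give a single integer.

Selinger DP over subsets of {A,B,C,D}:
  {A}: scan cost=300, card=300
  {B}: scan cost=80, card=80
  {D}: scan cost=80, card=80
  {C}: scan cost=50, card=50
  {AB}: card=320; try (B,hash)→1720, (A,merge)→3720, (B,merge)→3940, (A,hash)→5560, (A,nl)→24080, (B,nl)→24300; best=1720 via (B,hash)
  {BD}: card=1600; try (D,hash)→1280, (B,hash)→1280, (D,merge)→1360, (B,merge)→1360, (D,nl_idx)→2240, (D,nl)→6480 …(+1); best=1280 via (D,hash)
  {CD}: card=400; try (C,hash)→760, (D,nl_idx)→800, (C,nl_idx)→960, (D,merge)→1040, (C,merge)→1070, (D,hash)→1220 …(+2); best=760 via (C,hash)
  {ABD}: card=6400; try (D,hash)→3160, (D,merge)→5560, (A,hash)→8280, (D,nl_idx)→10360, (A,merge)→23480, (D,nl)→27320 …(+1); best=3160 via (D,hash)
  {BCD}: card=8000; try (B,hash)→2280, (C,hash)→3480, (B,merge)→5400, (C,nl_idx)→18880, (C,merge)→20830, (B,nl)→32760 …(+1); best=2280 via (B,hash)
  {ABCD}: card=32000; try (C,hash)→10160, (A,hash)→15680, (C,nl_idx)→73560, (C,merge)→93110, (A,merge)→117280, (C,nl)→323160 …(+1); best=10160 via (C,hash)

10160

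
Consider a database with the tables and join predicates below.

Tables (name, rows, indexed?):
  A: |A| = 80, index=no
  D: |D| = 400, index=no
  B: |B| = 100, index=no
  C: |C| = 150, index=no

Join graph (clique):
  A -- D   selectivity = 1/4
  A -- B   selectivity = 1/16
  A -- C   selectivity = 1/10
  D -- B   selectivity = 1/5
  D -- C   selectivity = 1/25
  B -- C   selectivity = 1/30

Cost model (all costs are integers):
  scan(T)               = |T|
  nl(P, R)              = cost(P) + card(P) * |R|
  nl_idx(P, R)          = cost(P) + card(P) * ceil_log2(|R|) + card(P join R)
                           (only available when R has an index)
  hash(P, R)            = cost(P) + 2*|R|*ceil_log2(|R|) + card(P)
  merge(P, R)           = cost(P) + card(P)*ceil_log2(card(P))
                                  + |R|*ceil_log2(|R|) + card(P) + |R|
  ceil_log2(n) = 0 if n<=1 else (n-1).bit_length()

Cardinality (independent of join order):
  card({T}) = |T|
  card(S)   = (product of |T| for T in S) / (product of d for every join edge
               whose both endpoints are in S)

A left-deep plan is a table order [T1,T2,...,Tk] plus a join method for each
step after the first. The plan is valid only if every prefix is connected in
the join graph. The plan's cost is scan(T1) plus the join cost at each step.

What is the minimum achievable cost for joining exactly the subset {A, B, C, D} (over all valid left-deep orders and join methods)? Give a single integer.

9570

Selinger DP over subsets of {A,B,C,D}:
  {A}: scan cost=80, card=80
  {D}: scan cost=400, card=400
  {B}: scan cost=100, card=100
  {C}: scan cost=150, card=150
  {AD}: card=8000; try (A,hash)→1920, (D,merge)→4720, (A,merge)→5040, (D,hash)→7360, (D,nl)→32080, (A,nl)→32400; best=1920 via (A,hash)
  {AB}: card=500; try (A,hash)→1320, (B,merge)→1520, (A,merge)→1540, (B,hash)→1560, (B,nl)→8080, (A,nl)→8100; best=1320 via (A,hash)
  {AC}: card=1200; try (A,hash)→1420, (C,merge)→2070, (A,merge)→2140, (C,hash)→2560, (C,nl)→12080, (A,nl)→12150; best=1420 via (A,hash)
  {BD}: card=8000; try (B,hash)→2200, (D,merge)→4900, (B,merge)→5200, (D,hash)→7400, (D,nl)→40100, (B,nl)→40400; best=2200 via (B,hash)
  {CD}: card=2400; try (C,hash)→3200, (D,merge)→5500, (C,merge)→5750, (D,hash)→7500, (D,nl)→60150, (C,nl)→60400; best=3200 via (C,hash)
  {BC}: card=500; try (B,hash)→1700, (C,merge)→2250, (B,merge)→2300, (C,hash)→2600, (C,nl)→15100, (B,nl)→15150; best=1700 via (B,hash)
  {ABD}: card=10000; try (D,hash)→9020, (D,merge)→10320, (B,hash)→11320, (A,hash)→11320, (B,merge)→114720, (A,merge)→114840 …(+3); best=9020 via (D,hash)
  {ACD}: card=4800; try (A,hash)→6720, (D,hash)→9820, (C,hash)→12320, (D,merge)→19820, (A,merge)→35040, (C,merge)→115270 …(+3); best=6720 via (A,hash)
  {ABC}: card=250; try (A,hash)→3320, (B,hash)→4020, (C,hash)→4220, (A,merge)→7340, (C,merge)→7670, (B,merge)→16620 …(+3); best=3320 via (A,hash)
  {BCD}: card=1600; try (B,hash)→7000, (D,hash)→9400, (D,merge)→10700, (C,hash)→12600, (B,merge)→35200, (C,merge)→115550 …(+3); best=7000 via (B,hash)
  {ABCD}: card=200; try (D,merge)→9570, (A,hash)→9720, (D,hash)→10770, (B,hash)→12920, (C,hash)→21420, (A,merge)→26840 …(+6); best=9570 via (D,merge)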